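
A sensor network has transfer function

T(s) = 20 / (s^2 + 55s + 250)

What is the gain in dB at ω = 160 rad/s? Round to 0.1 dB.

-62.6 dB

Substitute s = j160:
Numerator: 20 = 20 + j0
Denominator: (j160)^2 + 55(j160) + 250 = -25350 + j8800
|N| = √(20² + 0²) ≈ 20, ∠N ≈ 0.00°
|D| = √(25350² + 8800²) ≈ 26834, ∠D ≈ 160.86°
|T| = 20 / 26834 ≈ 0.00074532
Gain = 20 log₁₀(0.00074532) ≈ -62.55 dB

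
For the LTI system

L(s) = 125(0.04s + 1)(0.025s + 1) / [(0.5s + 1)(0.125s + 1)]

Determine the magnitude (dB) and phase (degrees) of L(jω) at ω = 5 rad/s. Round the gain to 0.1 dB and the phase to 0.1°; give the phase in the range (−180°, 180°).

32.1 dB, -81.8°

At ω = 5 rad/s:
zero (1 + j5·0.04) = 1 + j0.2 → |·| ≈ 1.0198, ∠ ≈ 11.31°
zero (1 + j5·0.025) = 1 + j0.125 → |·| ≈ 1.0078, ∠ ≈ 7.13°
pole (1 + j5·0.5) = 1 + j2.5 → |·| ≈ 2.6926, ∠ ≈ 68.20°
pole (1 + j5·0.125) = 1 + j0.625 → |·| ≈ 1.1792, ∠ ≈ 32.01°
|L| = 125 · 1.0198 · 1.0078 / (2.6926 · 1.1792) ≈ 40.461
Gain = 20 log₁₀(40.461) ≈ 32.14 dB
∠L = (11.31° + 7.13°) − (68.20° + 32.01°) = -81.77°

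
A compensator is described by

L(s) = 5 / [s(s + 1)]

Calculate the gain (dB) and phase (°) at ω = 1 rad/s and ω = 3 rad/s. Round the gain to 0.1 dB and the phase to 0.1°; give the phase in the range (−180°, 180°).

ω = 1: 11.0 dB, -135.0°; ω = 3: -5.6 dB, -161.6°

At s = jω = j1:
pole (s+1): 1 + j1 → |·| = √(1²+1²) = √2 ≈ 1.4142, ∠ = arctan(1/1) ≈ 45.00°
pole at origin: |s| = 1, ∠ = 90.00° (in denominator)
|L| = 5 / 1.4142 ≈ 3.5356
Gain = 20 log₁₀(3.5356) ≈ 10.97 dB
∠L = 0.00° − 135.00° = -135.00°

At s = jω = j3:
pole (s+1): 1 + j3 → |·| = √(1²+3²) = √10 ≈ 3.1623, ∠ = arctan(3/1) ≈ 71.57°
pole at origin: |s| = 3, ∠ = 90.00° (in denominator)
|L| = 5 / 9.4869 ≈ 0.52704
Gain = 20 log₁₀(0.52704) ≈ -5.56 dB
∠L = 0.00° − 161.57° = -161.57°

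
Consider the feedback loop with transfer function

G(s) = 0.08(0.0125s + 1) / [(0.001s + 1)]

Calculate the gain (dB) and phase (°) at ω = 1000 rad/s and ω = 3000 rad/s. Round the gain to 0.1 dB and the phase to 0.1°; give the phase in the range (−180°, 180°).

At ω = 1000 rad/s:
zero (1 + j1000·0.0125) = 1 + j12.5 → |·| ≈ 12.54, ∠ ≈ 85.43°
pole (1 + j1000·0.001) = 1 + j1 → |·| ≈ 1.4142, ∠ ≈ 45.00°
|G| = 0.08 · 12.54 / (1.4142) ≈ 0.70938
Gain = 20 log₁₀(0.70938) ≈ -2.98 dB
∠G = (85.43°) − (45.00°) = 40.43°

At ω = 3000 rad/s:
zero (1 + j3000·0.0125) = 1 + j37.5 → |·| ≈ 37.513, ∠ ≈ 88.47°
pole (1 + j3000·0.001) = 1 + j3 → |·| ≈ 3.1623, ∠ ≈ 71.57°
|G| = 0.08 · 37.513 / (3.1623) ≈ 0.94901
Gain = 20 log₁₀(0.94901) ≈ -0.45 dB
∠G = (88.47°) − (71.57°) = 16.90°

ω = 1000: -3.0 dB, 40.4°; ω = 3000: -0.5 dB, 16.9°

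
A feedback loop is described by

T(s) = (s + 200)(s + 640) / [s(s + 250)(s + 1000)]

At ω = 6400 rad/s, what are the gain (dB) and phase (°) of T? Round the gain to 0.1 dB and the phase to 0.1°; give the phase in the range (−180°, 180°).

-76.2 dB, -86.4°

At s = jω = j6400:
zero (s+200): 200 + j6400 → |·| = √(200²+6400²) = √41000000 ≈ 6403.1, ∠ = arctan(6400/200) ≈ 88.21°
zero (s+640): 640 + j6400 → |·| = √(640²+6400²) = √41369600 ≈ 6431.9, ∠ = arctan(6400/640) ≈ 84.29°
pole (s+250): 250 + j6400 → |·| = √(250²+6400²) = √41022500 ≈ 6404.9, ∠ = arctan(6400/250) ≈ 87.76°
pole (s+1000): 1000 + j6400 → |·| = √(1000²+6400²) = √41960000 ≈ 6477.7, ∠ = arctan(6400/1000) ≈ 81.12°
pole at origin: |s| = 6400, ∠ = 90.00° (in denominator)
|T| = 1 · 4.1184e+07 / 2.6553e+11 ≈ 0.0001551
Gain = 20 log₁₀(0.0001551) ≈ -76.19 dB
∠T = 172.50° − 258.88° = -86.38°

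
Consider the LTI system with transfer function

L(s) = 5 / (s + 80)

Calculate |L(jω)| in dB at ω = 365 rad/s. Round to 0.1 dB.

Substitute s = j365:
Numerator: 5 = 5 + j0
Denominator: (j365) + 80 = 80 + j365
|N| = √(5² + 0²) ≈ 5, ∠N ≈ 0.00°
|D| = √(80² + 365²) ≈ 373.66, ∠D ≈ 77.64°
|L| = 5 / 373.66 ≈ 0.013381
Gain = 20 log₁₀(0.013381) ≈ -37.47 dB

-37.5 dB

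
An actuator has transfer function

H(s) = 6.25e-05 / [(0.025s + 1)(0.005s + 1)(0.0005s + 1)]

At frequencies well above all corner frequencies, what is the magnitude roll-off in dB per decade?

-60 dB/decade

Each pole contributes −20 dB/decade at high frequency; each zero contributes +20 dB/decade.
Net: 0 zero(s) − 3 pole(s) → -60 dB/decade.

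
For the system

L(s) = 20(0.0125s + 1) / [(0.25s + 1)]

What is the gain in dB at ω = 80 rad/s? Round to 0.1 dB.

3.0 dB

At ω = 80 rad/s:
zero (1 + j80·0.0125) = 1 + j1 → |·| ≈ 1.4142, ∠ ≈ 45.00°
pole (1 + j80·0.25) = 1 + j20 → |·| ≈ 20.025, ∠ ≈ 87.14°
|L| = 20 · 1.4142 / (20.025) ≈ 1.4124
Gain = 20 log₁₀(1.4124) ≈ 3.00 dB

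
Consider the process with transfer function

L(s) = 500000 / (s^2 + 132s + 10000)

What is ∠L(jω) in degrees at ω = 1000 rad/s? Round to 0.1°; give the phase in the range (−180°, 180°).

At s = jω = j1000:
quadratic: (j1000)² + 132·j1000 + 10000 = -990000 + j132000 → |·| ≈ 9.9876e+05, ∠ ≈ 172.41°
∠L = 0.00° − 172.41° = -172.41°

-172.4°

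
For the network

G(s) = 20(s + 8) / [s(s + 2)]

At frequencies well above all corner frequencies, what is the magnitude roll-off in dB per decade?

Each pole contributes −20 dB/decade at high frequency; each zero contributes +20 dB/decade.
Net: 1 zero(s) − 2 pole(s) → -20 dB/decade.

-20 dB/decade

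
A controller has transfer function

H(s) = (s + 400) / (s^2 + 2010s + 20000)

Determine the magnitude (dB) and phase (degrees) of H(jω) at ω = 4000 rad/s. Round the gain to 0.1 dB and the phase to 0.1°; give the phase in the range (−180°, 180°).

Substitute s = j4000:
Numerator: (j4000) + 400 = 400 + j4000
Denominator: (j4000)^2 + 2010(j4000) + 20000 = -15980000 + j8040000
|N| = √(400² + 4000²) ≈ 4020, ∠N ≈ 84.29°
|D| = √(15980000² + 8040000²) ≈ 1.7889e+07, ∠D ≈ 153.29°
|H| = 4020 / 1.7889e+07 ≈ 0.00022472
Gain = 20 log₁₀(0.00022472) ≈ -72.97 dB
∠H = 84.29° − 153.29° = -69.00°

-73.0 dB, -69.0°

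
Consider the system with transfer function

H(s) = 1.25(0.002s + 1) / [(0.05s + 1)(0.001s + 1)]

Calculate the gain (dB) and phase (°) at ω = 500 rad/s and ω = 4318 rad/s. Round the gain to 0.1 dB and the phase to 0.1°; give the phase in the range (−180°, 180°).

ω = 500: -24.0 dB, -69.3°; ω = 4318: -38.9 dB, -83.3°

At ω = 500 rad/s:
zero (1 + j500·0.002) = 1 + j1 → |·| ≈ 1.4142, ∠ ≈ 45.00°
pole (1 + j500·0.05) = 1 + j25 → |·| ≈ 25.02, ∠ ≈ 87.71°
pole (1 + j500·0.001) = 1 + j0.5 → |·| ≈ 1.118, ∠ ≈ 26.57°
|H| = 1.25 · 1.4142 / (25.02 · 1.118) ≈ 0.063196
Gain = 20 log₁₀(0.063196) ≈ -23.99 dB
∠H = (45.00°) − (87.71° + 26.57°) = -69.28°

At ω = 4318 rad/s:
zero (1 + j4318·0.002) = 1 + j8.636 → |·| ≈ 8.6937, ∠ ≈ 83.39°
pole (1 + j4318·0.05) = 1 + j215.9 → |·| ≈ 215.9, ∠ ≈ 89.73°
pole (1 + j4318·0.001) = 1 + j4.318 → |·| ≈ 4.4323, ∠ ≈ 76.96°
|H| = 1.25 · 8.6937 / (215.9 · 4.4323) ≈ 0.011356
Gain = 20 log₁₀(0.011356) ≈ -38.90 dB
∠H = (83.39°) − (89.73° + 76.96°) = -83.30°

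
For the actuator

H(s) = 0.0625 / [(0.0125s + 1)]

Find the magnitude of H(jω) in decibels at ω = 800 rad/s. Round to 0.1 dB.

At ω = 800 rad/s:
pole (1 + j800·0.0125) = 1 + j10 → |·| ≈ 10.05, ∠ ≈ 84.29°
|H| = 0.0625 · 1 / (10.05) ≈ 0.0062189
Gain = 20 log₁₀(0.0062189) ≈ -44.13 dB

-44.1 dB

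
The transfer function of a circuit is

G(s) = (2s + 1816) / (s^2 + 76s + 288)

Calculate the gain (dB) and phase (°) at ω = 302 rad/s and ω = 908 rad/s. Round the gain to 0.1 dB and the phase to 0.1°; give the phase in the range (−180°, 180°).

Substitute s = j302:
Numerator: 2(j302) + 1816 = 1816 + j604
Denominator: (j302)^2 + 76(j302) + 288 = -90916 + j22952
|N| = √(1816² + 604²) ≈ 1913.8, ∠N ≈ 18.40°
|D| = √(90916² + 22952²) ≈ 93768, ∠D ≈ 165.83°
|G| = 1913.8 / 93768 ≈ 0.02041
Gain = 20 log₁₀(0.02041) ≈ -33.80 dB
∠G = 18.40° − 165.83° = -147.43°

Substitute s = j908:
Numerator: 2(j908) + 1816 = 1816 + j1816
Denominator: (j908)^2 + 76(j908) + 288 = -824176 + j69008
|N| = √(1816² + 1816²) ≈ 2568.2, ∠N ≈ 45.00°
|D| = √(824176² + 69008²) ≈ 8.2706e+05, ∠D ≈ 175.21°
|G| = 2568.2 / 8.2706e+05 ≈ 0.0031052
Gain = 20 log₁₀(0.0031052) ≈ -50.16 dB
∠G = 45.00° − 175.21° = -130.21°

ω = 302: -33.8 dB, -147.4°; ω = 908: -50.2 dB, -130.2°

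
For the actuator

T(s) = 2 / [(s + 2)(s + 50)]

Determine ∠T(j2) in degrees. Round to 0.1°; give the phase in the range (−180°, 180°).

-47.3°

At s = jω = j2:
pole (s+2): 2 + j2 → |·| = √(2²+2²) = √8 ≈ 2.8284, ∠ = arctan(2/2) ≈ 45.00°
pole (s+50): 50 + j2 → |·| = √(50²+2²) = √2504 ≈ 50.04, ∠ = arctan(2/50) ≈ 2.29°
∠T = 0.00° − 47.29° = -47.29°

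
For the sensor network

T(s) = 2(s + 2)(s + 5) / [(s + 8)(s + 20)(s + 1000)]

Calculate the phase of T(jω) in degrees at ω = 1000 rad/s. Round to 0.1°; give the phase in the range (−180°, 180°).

At s = jω = j1000:
zero (s+2): 2 + j1000 → |·| = √(2²+1000²) = √1000004 ≈ 1000, ∠ = arctan(1000/2) ≈ 89.89°
zero (s+5): 5 + j1000 → |·| = √(5²+1000²) = √1000025 ≈ 1000, ∠ = arctan(1000/5) ≈ 89.71°
pole (s+8): 8 + j1000 → |·| = √(8²+1000²) = √1000064 ≈ 1000, ∠ = arctan(1000/8) ≈ 89.54°
pole (s+20): 20 + j1000 → |·| = √(20²+1000²) = √1000400 ≈ 1000.2, ∠ = arctan(1000/20) ≈ 88.85°
pole (s+1000): 1000 + j1000 → |·| = √(1000²+1000²) = √2000000 ≈ 1414.2, ∠ = arctan(1000/1000) ≈ 45.00°
∠T = 179.60° − 223.39° = -43.79°

-43.8°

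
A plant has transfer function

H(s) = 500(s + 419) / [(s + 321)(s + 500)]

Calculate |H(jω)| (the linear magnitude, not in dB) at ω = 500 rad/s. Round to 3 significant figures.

At s = jω = j500:
zero (s+419): 419 + j500 → |·| = √(419²+500²) = √425561 ≈ 652.35, ∠ = arctan(500/419) ≈ 50.04°
pole (s+321): 321 + j500 → |·| = √(321²+500²) = √353041 ≈ 594.17, ∠ = arctan(500/321) ≈ 57.30°
pole (s+500): 500 + j500 → |·| = √(500²+500²) = √500000 ≈ 707.11, ∠ = arctan(500/500) ≈ 45.00°
|H| = 500 · 652.35 / 4.2014e+05 ≈ 0.77635

0.776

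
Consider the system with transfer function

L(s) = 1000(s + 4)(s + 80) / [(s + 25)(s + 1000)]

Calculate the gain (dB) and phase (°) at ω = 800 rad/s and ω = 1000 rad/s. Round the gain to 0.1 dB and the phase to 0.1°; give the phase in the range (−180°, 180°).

ω = 800: 56.0 dB, 47.1°; ω = 1000: 57.0 dB, 41.6°

At s = jω = j800:
zero (s+4): 4 + j800 → |·| = √(4²+800²) = √640016 ≈ 800.01, ∠ = arctan(800/4) ≈ 89.71°
zero (s+80): 80 + j800 → |·| = √(80²+800²) = √646400 ≈ 803.99, ∠ = arctan(800/80) ≈ 84.29°
pole (s+25): 25 + j800 → |·| = √(25²+800²) = √640625 ≈ 800.39, ∠ = arctan(800/25) ≈ 88.21°
pole (s+1000): 1000 + j800 → |·| = √(1000²+800²) = √1640000 ≈ 1280.6, ∠ = arctan(800/1000) ≈ 38.66°
|L| = 1000 · 6.432e+05 / 1.025e+06 ≈ 627.51
Gain = 20 log₁₀(627.51) ≈ 55.95 dB
∠L = 174.00° − 126.87° = 47.13°

At s = jω = j1000:
zero (s+4): 4 + j1000 → |·| = √(4²+1000²) = √1000016 ≈ 1000, ∠ = arctan(1000/4) ≈ 89.77°
zero (s+80): 80 + j1000 → |·| = √(80²+1000²) = √1006400 ≈ 1003.2, ∠ = arctan(1000/80) ≈ 85.43°
pole (s+25): 25 + j1000 → |·| = √(25²+1000²) = √1000625 ≈ 1000.3, ∠ = arctan(1000/25) ≈ 88.57°
pole (s+1000): 1000 + j1000 → |·| = √(1000²+1000²) = √2000000 ≈ 1414.2, ∠ = arctan(1000/1000) ≈ 45.00°
|L| = 1000 · 1.0032e+06 / 1.4146e+06 ≈ 709.18
Gain = 20 log₁₀(709.18) ≈ 57.02 dB
∠L = 175.20° − 133.57° = 41.63°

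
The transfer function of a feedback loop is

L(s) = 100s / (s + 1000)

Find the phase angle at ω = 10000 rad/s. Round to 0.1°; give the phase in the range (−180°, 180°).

At s = jω = j10000:
zero at origin: s = j10000 → |·| = 10000, ∠ = 90.00°
pole (s+1000): 1000 + j10000 → |·| = √(1000²+10000²) = √101000000 ≈ 10050, ∠ = arctan(10000/1000) ≈ 84.29°
∠L = 90.00° − 84.29° = 5.71°

5.7°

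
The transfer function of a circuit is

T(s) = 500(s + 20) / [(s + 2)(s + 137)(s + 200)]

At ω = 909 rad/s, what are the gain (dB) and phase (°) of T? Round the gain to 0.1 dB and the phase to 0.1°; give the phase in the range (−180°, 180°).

-64.7 dB, -160.2°

At s = jω = j909:
zero (s+20): 20 + j909 → |·| = √(20²+909²) = √826681 ≈ 909.22, ∠ = arctan(909/20) ≈ 88.74°
pole (s+2): 2 + j909 → |·| = √(2²+909²) = √826285 ≈ 909, ∠ = arctan(909/2) ≈ 89.87°
pole (s+137): 137 + j909 → |·| = √(137²+909²) = √845050 ≈ 919.27, ∠ = arctan(909/137) ≈ 81.43°
pole (s+200): 200 + j909 → |·| = √(200²+909²) = √866281 ≈ 930.74, ∠ = arctan(909/200) ≈ 77.59°
|T| = 500 · 909.22 / 7.7774e+08 ≈ 0.00058453
Gain = 20 log₁₀(0.00058453) ≈ -64.66 dB
∠T = 88.74° − 248.89° = -160.15°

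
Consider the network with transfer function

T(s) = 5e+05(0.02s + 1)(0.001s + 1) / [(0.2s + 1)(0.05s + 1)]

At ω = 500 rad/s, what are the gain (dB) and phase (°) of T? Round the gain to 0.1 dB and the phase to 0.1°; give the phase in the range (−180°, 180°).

67.0 dB, -66.3°

At ω = 500 rad/s:
zero (1 + j500·0.02) = 1 + j10 → |·| ≈ 10.05, ∠ ≈ 84.29°
zero (1 + j500·0.001) = 1 + j0.5 → |·| ≈ 1.118, ∠ ≈ 26.57°
pole (1 + j500·0.2) = 1 + j100 → |·| ≈ 100, ∠ ≈ 89.43°
pole (1 + j500·0.05) = 1 + j25 → |·| ≈ 25.02, ∠ ≈ 87.71°
|T| = 5e+05 · 10.05 · 1.118 / (100 · 25.02) ≈ 2245.4
Gain = 20 log₁₀(2245.4) ≈ 67.03 dB
∠T = (84.29° + 26.57°) − (89.43° + 87.71°) = -66.28°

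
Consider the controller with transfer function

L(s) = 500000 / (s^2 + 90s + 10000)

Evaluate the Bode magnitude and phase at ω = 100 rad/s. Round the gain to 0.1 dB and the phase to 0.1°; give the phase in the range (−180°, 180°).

34.9 dB, -90.0°

At s = jω = j100:
quadratic: (j100)² + 90·j100 + 10000 = 0 + j9000 → |·| ≈ 9000, ∠ ≈ 90.00°
|L| = 500000 / 9000 ≈ 55.556
Gain = 20 log₁₀(55.556) ≈ 34.89 dB
∠L = 0.00° − 90.00° = -90.00°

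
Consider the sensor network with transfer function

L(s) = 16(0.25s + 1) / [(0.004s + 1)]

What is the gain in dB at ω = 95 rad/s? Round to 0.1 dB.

At ω = 95 rad/s:
zero (1 + j95·0.25) = 1 + j23.75 → |·| ≈ 23.771, ∠ ≈ 87.59°
pole (1 + j95·0.004) = 1 + j0.38 → |·| ≈ 1.0698, ∠ ≈ 20.81°
|L| = 16 · 23.771 / (1.0698) ≈ 355.52
Gain = 20 log₁₀(355.52) ≈ 51.02 dB

51.0 dB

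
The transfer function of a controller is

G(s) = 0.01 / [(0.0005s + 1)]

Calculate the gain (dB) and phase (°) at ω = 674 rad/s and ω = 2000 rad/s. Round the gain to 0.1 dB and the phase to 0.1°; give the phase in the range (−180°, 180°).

ω = 674: -40.5 dB, -18.6°; ω = 2000: -43.0 dB, -45.0°

At ω = 674 rad/s:
pole (1 + j674·0.0005) = 1 + j0.337 → |·| ≈ 1.0553, ∠ ≈ 18.62°
|G| = 0.01 · 1 / (1.0553) ≈ 0.009476
Gain = 20 log₁₀(0.009476) ≈ -40.47 dB
∠G = (0°) − (18.62°) = -18.62°

At ω = 2000 rad/s:
pole (1 + j2000·0.0005) = 1 + j1 → |·| ≈ 1.4142, ∠ ≈ 45.00°
|G| = 0.01 · 1 / (1.4142) ≈ 0.0070711
Gain = 20 log₁₀(0.0070711) ≈ -43.01 dB
∠G = (0°) − (45.00°) = -45.00°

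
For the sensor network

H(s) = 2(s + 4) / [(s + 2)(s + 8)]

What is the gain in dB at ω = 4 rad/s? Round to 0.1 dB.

At s = jω = j4:
zero (s+4): 4 + j4 → |·| = √(4²+4²) = √32 ≈ 5.6569, ∠ = arctan(4/4) ≈ 45.00°
pole (s+2): 2 + j4 → |·| = √(2²+4²) = √20 ≈ 4.4721, ∠ = arctan(4/2) ≈ 63.43°
pole (s+8): 8 + j4 → |·| = √(8²+4²) = √80 ≈ 8.9443, ∠ = arctan(4/8) ≈ 26.57°
|H| = 2 · 5.6569 / 40 ≈ 0.28285
Gain = 20 log₁₀(0.28285) ≈ -10.97 dB

-11.0 dB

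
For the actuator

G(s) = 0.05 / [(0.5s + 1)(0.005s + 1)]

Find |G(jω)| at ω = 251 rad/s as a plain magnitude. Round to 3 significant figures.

0.000248

At ω = 251 rad/s:
pole (1 + j251·0.5) = 1 + j125.5 → |·| ≈ 125.5, ∠ ≈ 89.54°
pole (1 + j251·0.005) = 1 + j1.255 → |·| ≈ 1.6047, ∠ ≈ 51.45°
|G| = 0.05 · 1 / (125.5 · 1.6047) ≈ 0.00024827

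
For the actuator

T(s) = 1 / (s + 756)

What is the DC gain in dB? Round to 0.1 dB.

-57.6 dB

T(0) = 1 / (756) ≈ 0.0013228
20 log₁₀(0.0013228) ≈ -57.57 dB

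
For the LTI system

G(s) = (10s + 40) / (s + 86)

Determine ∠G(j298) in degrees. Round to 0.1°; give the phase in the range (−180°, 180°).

15.3°

Substitute s = j298:
Numerator: 10(j298) + 40 = 40 + j2980
Denominator: (j298) + 86 = 86 + j298
|N| = √(40² + 2980²) ≈ 2980.3, ∠N ≈ 89.23°
|D| = √(86² + 298²) ≈ 310.16, ∠D ≈ 73.90°
∠G = 89.23° − 73.90° = 15.33°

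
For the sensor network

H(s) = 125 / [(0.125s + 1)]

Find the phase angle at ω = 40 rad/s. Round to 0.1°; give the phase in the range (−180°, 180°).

At ω = 40 rad/s:
pole (1 + j40·0.125) = 1 + j5 → |·| ≈ 5.099, ∠ ≈ 78.69°
∠H = (0°) − (78.69°) = -78.69°

-78.7°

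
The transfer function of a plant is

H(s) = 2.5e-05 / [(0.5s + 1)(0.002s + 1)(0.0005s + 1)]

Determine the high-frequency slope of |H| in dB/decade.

Each pole contributes −20 dB/decade at high frequency; each zero contributes +20 dB/decade.
Net: 0 zero(s) − 3 pole(s) → -60 dB/decade.

-60 dB/decade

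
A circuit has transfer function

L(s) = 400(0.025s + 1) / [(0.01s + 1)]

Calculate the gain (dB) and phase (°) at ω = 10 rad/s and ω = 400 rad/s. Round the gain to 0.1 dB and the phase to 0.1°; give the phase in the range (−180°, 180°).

ω = 10: 52.3 dB, 8.3°; ω = 400: 59.8 dB, 8.3°

At ω = 10 rad/s:
zero (1 + j10·0.025) = 1 + j0.25 → |·| ≈ 1.0308, ∠ ≈ 14.04°
pole (1 + j10·0.01) = 1 + j0.1 → |·| ≈ 1.005, ∠ ≈ 5.71°
|L| = 400 · 1.0308 / (1.005) ≈ 410.27
Gain = 20 log₁₀(410.27) ≈ 52.26 dB
∠L = (14.04°) − (5.71°) = 8.33°

At ω = 400 rad/s:
zero (1 + j400·0.025) = 1 + j10 → |·| ≈ 10.05, ∠ ≈ 84.29°
pole (1 + j400·0.01) = 1 + j4 → |·| ≈ 4.1231, ∠ ≈ 75.96°
|L| = 400 · 10.05 / (4.1231) ≈ 974.99
Gain = 20 log₁₀(974.99) ≈ 59.78 dB
∠L = (84.29°) − (75.96°) = 8.33°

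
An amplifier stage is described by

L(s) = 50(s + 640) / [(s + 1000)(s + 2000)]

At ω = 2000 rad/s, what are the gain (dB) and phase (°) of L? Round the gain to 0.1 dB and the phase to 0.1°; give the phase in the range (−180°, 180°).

-35.6 dB, -36.2°

At s = jω = j2000:
zero (s+640): 640 + j2000 → |·| = √(640²+2000²) = √4409600 ≈ 2099.9, ∠ = arctan(2000/640) ≈ 72.26°
pole (s+1000): 1000 + j2000 → |·| = √(1000²+2000²) = √5000000 ≈ 2236.1, ∠ = arctan(2000/1000) ≈ 63.43°
pole (s+2000): 2000 + j2000 → |·| = √(2000²+2000²) = √8000000 ≈ 2828.4, ∠ = arctan(2000/2000) ≈ 45.00°
|L| = 50 · 2099.9 / 6.3246e+06 ≈ 0.016601
Gain = 20 log₁₀(0.016601) ≈ -35.60 dB
∠L = 72.26° − 108.43° = -36.17°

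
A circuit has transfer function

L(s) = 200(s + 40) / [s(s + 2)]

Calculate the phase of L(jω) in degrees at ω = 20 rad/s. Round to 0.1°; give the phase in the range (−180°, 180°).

-147.7°

At s = jω = j20:
zero (s+40): 40 + j20 → |·| = √(40²+20²) = √2000 ≈ 44.721, ∠ = arctan(20/40) ≈ 26.57°
pole (s+2): 2 + j20 → |·| = √(2²+20²) = √404 ≈ 20.1, ∠ = arctan(20/2) ≈ 84.29°
pole at origin: |s| = 20, ∠ = 90.00° (in denominator)
∠L = 26.57° − 174.29° = -147.72°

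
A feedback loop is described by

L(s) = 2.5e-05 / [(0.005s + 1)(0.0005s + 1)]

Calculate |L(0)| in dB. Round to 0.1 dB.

L(0) = 2.5e-05 · 1 / 1 = 2.5e-05
20 log₁₀(2.5e-05) ≈ -92.04 dB

-92.0 dB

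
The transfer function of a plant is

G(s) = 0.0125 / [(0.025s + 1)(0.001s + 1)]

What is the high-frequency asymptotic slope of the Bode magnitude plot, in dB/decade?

Each pole contributes −20 dB/decade at high frequency; each zero contributes +20 dB/decade.
Net: 0 zero(s) − 2 pole(s) → -40 dB/decade.

-40 dB/decade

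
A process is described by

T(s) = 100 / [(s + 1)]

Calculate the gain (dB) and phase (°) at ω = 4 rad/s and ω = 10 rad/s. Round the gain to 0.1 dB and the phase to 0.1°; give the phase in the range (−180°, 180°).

At ω = 4 rad/s:
pole (1 + j4·1) = 1 + j4 → |·| ≈ 4.1231, ∠ ≈ 75.96°
|T| = 100 · 1 / (4.1231) ≈ 24.254
Gain = 20 log₁₀(24.254) ≈ 27.70 dB
∠T = (0°) − (75.96°) = -75.96°

At ω = 10 rad/s:
pole (1 + j10·1) = 1 + j10 → |·| ≈ 10.05, ∠ ≈ 84.29°
|T| = 100 · 1 / (10.05) ≈ 9.9502
Gain = 20 log₁₀(9.9502) ≈ 19.96 dB
∠T = (0°) − (84.29°) = -84.29°

ω = 4: 27.7 dB, -76.0°; ω = 10: 20.0 dB, -84.3°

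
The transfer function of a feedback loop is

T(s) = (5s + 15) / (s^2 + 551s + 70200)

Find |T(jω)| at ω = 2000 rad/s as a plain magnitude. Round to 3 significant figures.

0.00245

Substitute s = j2000:
Numerator: 5(j2000) + 15 = 15 + j10000
Denominator: (j2000)^2 + 551(j2000) + 70200 = -3929800 + j1102000
|N| = √(15² + 10000²) ≈ 10000, ∠N ≈ 89.91°
|D| = √(3929800² + 1102000²) ≈ 4.0814e+06, ∠D ≈ 164.34°
|T| = 10000 / 4.0814e+06 ≈ 0.0024501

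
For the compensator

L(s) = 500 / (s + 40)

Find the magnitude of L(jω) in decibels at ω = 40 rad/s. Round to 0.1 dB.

18.9 dB

At s = jω = j40:
pole (s+40): 40 + j40 → |·| = √(40²+40²) = √3200 ≈ 56.569, ∠ = arctan(40/40) ≈ 45.00°
|L| = 500 / 56.569 ≈ 8.8388
Gain = 20 log₁₀(8.8388) ≈ 18.93 dB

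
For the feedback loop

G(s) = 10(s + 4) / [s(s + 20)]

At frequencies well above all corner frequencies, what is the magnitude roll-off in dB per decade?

-20 dB/decade

Each pole contributes −20 dB/decade at high frequency; each zero contributes +20 dB/decade.
Net: 1 zero(s) − 2 pole(s) → -20 dB/decade.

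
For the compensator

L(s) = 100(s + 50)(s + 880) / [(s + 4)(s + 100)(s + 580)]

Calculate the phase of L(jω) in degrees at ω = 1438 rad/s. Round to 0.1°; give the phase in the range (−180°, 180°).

-97.4°

At s = jω = j1438:
zero (s+50): 50 + j1438 → |·| = √(50²+1438²) = √2070344 ≈ 1438.9, ∠ = arctan(1438/50) ≈ 88.01°
zero (s+880): 880 + j1438 → |·| = √(880²+1438²) = √2842244 ≈ 1685.9, ∠ = arctan(1438/880) ≈ 58.53°
pole (s+4): 4 + j1438 → |·| = √(4²+1438²) = √2067860 ≈ 1438, ∠ = arctan(1438/4) ≈ 89.84°
pole (s+100): 100 + j1438 → |·| = √(100²+1438²) = √2077844 ≈ 1441.5, ∠ = arctan(1438/100) ≈ 86.02°
pole (s+580): 580 + j1438 → |·| = √(580²+1438²) = √2404244 ≈ 1550.6, ∠ = arctan(1438/580) ≈ 68.03°
∠L = 146.54° − 243.89° = -97.35°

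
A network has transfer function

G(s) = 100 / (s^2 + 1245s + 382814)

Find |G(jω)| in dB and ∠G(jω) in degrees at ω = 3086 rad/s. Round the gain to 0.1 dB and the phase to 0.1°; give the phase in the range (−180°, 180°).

Substitute s = j3086:
Numerator: 100 = 100 + j0
Denominator: (j3086)^2 + 1245(j3086) + 382814 = -9140582 + j3842070
|N| = √(100² + 0²) ≈ 100, ∠N ≈ 0.00°
|D| = √(9140582² + 3842070²) ≈ 9.9152e+06, ∠D ≈ 157.20°
|G| = 100 / 9.9152e+06 ≈ 1.0086e-05
Gain = 20 log₁₀(1.0086e-05) ≈ -99.93 dB
∠G = 0.00° − 157.20° = -157.20°

-99.9 dB, -157.2°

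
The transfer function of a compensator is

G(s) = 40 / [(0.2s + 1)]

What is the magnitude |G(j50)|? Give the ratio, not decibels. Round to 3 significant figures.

3.98

At ω = 50 rad/s:
pole (1 + j50·0.2) = 1 + j10 → |·| ≈ 10.05, ∠ ≈ 84.29°
|G| = 40 · 1 / (10.05) ≈ 3.9801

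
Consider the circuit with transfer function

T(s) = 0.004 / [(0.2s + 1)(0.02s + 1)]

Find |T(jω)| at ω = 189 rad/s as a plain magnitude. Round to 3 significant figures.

2.71e-05

At ω = 189 rad/s:
pole (1 + j189·0.2) = 1 + j37.8 → |·| ≈ 37.813, ∠ ≈ 88.48°
pole (1 + j189·0.02) = 1 + j3.78 → |·| ≈ 3.91, ∠ ≈ 75.18°
|T| = 0.004 · 1 / (37.813 · 3.91) ≈ 2.7055e-05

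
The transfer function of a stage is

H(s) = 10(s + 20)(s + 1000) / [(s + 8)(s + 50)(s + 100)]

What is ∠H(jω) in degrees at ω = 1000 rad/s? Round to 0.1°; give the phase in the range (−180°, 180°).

-127.1°

At s = jω = j1000:
zero (s+20): 20 + j1000 → |·| = √(20²+1000²) = √1000400 ≈ 1000.2, ∠ = arctan(1000/20) ≈ 88.85°
zero (s+1000): 1000 + j1000 → |·| = √(1000²+1000²) = √2000000 ≈ 1414.2, ∠ = arctan(1000/1000) ≈ 45.00°
pole (s+8): 8 + j1000 → |·| = √(8²+1000²) = √1000064 ≈ 1000, ∠ = arctan(1000/8) ≈ 89.54°
pole (s+50): 50 + j1000 → |·| = √(50²+1000²) = √1002500 ≈ 1001.2, ∠ = arctan(1000/50) ≈ 87.14°
pole (s+100): 100 + j1000 → |·| = √(100²+1000²) = √1010000 ≈ 1005, ∠ = arctan(1000/100) ≈ 84.29°
∠H = 133.85° − 260.97° = -127.12°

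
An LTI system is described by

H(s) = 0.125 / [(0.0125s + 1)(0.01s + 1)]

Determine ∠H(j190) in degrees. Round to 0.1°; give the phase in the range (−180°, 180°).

-129.4°

At ω = 190 rad/s:
pole (1 + j190·0.0125) = 1 + j2.375 → |·| ≈ 2.5769, ∠ ≈ 67.17°
pole (1 + j190·0.01) = 1 + j1.9 → |·| ≈ 2.1471, ∠ ≈ 62.24°
∠H = (0°) − (67.17° + 62.24°) = -129.41°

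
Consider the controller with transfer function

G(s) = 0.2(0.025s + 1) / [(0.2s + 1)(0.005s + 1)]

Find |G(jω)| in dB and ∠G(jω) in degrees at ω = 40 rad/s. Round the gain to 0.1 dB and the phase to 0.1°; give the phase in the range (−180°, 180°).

At ω = 40 rad/s:
zero (1 + j40·0.025) = 1 + j1 → |·| ≈ 1.4142, ∠ ≈ 45.00°
pole (1 + j40·0.2) = 1 + j8 → |·| ≈ 8.0623, ∠ ≈ 82.87°
pole (1 + j40·0.005) = 1 + j0.2 → |·| ≈ 1.0198, ∠ ≈ 11.31°
|G| = 0.2 · 1.4142 / (8.0623 · 1.0198) ≈ 0.034401
Gain = 20 log₁₀(0.034401) ≈ -29.27 dB
∠G = (45.00°) − (82.87° + 11.31°) = -49.18°

-29.3 dB, -49.2°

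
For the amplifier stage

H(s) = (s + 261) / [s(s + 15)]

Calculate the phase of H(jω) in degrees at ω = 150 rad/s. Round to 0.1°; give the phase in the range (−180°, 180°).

-144.4°

At s = jω = j150:
zero (s+261): 261 + j150 → |·| = √(261²+150²) = √90621 ≈ 301.03, ∠ = arctan(150/261) ≈ 29.89°
pole (s+15): 15 + j150 → |·| = √(15²+150²) = √22725 ≈ 150.75, ∠ = arctan(150/15) ≈ 84.29°
pole at origin: |s| = 150, ∠ = 90.00° (in denominator)
∠H = 29.89° − 174.29° = -144.40°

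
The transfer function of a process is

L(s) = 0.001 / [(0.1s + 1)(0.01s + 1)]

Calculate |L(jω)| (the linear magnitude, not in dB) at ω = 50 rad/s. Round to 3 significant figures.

At ω = 50 rad/s:
pole (1 + j50·0.1) = 1 + j5 → |·| ≈ 5.099, ∠ ≈ 78.69°
pole (1 + j50·0.01) = 1 + j0.5 → |·| ≈ 1.118, ∠ ≈ 26.57°
|L| = 0.001 · 1 / (5.099 · 1.118) ≈ 0.00017542

0.000175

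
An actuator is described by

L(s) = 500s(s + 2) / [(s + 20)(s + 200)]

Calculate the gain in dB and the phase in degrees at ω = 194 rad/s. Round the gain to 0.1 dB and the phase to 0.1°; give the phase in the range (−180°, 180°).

At s = jω = j194:
zero (s+2): 2 + j194 → |·| = √(2²+194²) = √37640 ≈ 194.01, ∠ = arctan(194/2) ≈ 89.41°
zero at origin: s = j194 → |·| = 194, ∠ = 90.00°
pole (s+20): 20 + j194 → |·| = √(20²+194²) = √38036 ≈ 195.03, ∠ = arctan(194/20) ≈ 84.11°
pole (s+200): 200 + j194 → |·| = √(200²+194²) = √77636 ≈ 278.63, ∠ = arctan(194/200) ≈ 44.13°
|L| = 500 · 37638 / 54341 ≈ 346.31
Gain = 20 log₁₀(346.31) ≈ 50.79 dB
∠L = 179.41° − 128.24° = 51.17°

50.8 dB, 51.2°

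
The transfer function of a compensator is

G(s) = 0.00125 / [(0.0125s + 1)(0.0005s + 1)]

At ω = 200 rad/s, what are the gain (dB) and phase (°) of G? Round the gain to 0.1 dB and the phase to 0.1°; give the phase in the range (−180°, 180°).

-66.7 dB, -73.9°

At ω = 200 rad/s:
pole (1 + j200·0.0125) = 1 + j2.5 → |·| ≈ 2.6926, ∠ ≈ 68.20°
pole (1 + j200·0.0005) = 1 + j0.1 → |·| ≈ 1.005, ∠ ≈ 5.71°
|G| = 0.00125 · 1 / (2.6926 · 1.005) ≈ 0.00046193
Gain = 20 log₁₀(0.00046193) ≈ -66.71 dB
∠G = (0°) − (68.20° + 5.71°) = -73.91°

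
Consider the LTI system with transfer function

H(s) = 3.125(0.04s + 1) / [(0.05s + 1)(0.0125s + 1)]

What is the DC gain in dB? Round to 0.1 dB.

9.9 dB

H(0) = 3.125 · 1 / 1 = 3.125
20 log₁₀(3.125) ≈ 9.90 dB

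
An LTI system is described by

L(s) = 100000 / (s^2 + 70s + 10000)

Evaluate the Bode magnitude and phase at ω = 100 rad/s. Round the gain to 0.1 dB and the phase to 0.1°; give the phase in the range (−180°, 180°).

23.1 dB, -90.0°

At s = jω = j100:
quadratic: (j100)² + 70·j100 + 10000 = 0 + j7000 → |·| ≈ 7000, ∠ ≈ 90.00°
|L| = 100000 / 7000 ≈ 14.286
Gain = 20 log₁₀(14.286) ≈ 23.10 dB
∠L = 0.00° − 90.00° = -90.00°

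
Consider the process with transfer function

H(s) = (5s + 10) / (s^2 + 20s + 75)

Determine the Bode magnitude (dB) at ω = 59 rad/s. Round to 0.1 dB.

-21.7 dB

Substitute s = j59:
Numerator: 5(j59) + 10 = 10 + j295
Denominator: (j59)^2 + 20(j59) + 75 = -3406 + j1180
|N| = √(10² + 295²) ≈ 295.17, ∠N ≈ 88.06°
|D| = √(3406² + 1180²) ≈ 3604.6, ∠D ≈ 160.89°
|H| = 295.17 / 3604.6 ≈ 0.081887
Gain = 20 log₁₀(0.081887) ≈ -21.74 dB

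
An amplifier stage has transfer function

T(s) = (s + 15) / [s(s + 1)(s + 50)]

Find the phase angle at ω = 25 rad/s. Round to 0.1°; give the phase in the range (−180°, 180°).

At s = jω = j25:
zero (s+15): 15 + j25 → |·| = √(15²+25²) = √850 ≈ 29.155, ∠ = arctan(25/15) ≈ 59.04°
pole (s+1): 1 + j25 → |·| = √(1²+25²) = √626 ≈ 25.02, ∠ = arctan(25/1) ≈ 87.71°
pole (s+50): 50 + j25 → |·| = √(50²+25²) = √3125 ≈ 55.902, ∠ = arctan(25/50) ≈ 26.57°
pole at origin: |s| = 25, ∠ = 90.00° (in denominator)
∠T = 59.04° − 204.28° = -145.24°

-145.2°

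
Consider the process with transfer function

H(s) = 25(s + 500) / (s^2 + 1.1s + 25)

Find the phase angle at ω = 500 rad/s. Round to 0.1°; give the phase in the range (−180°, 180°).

At s = jω = j500:
zero (s+500): 500 + j500 → |·| = √(500²+500²) = √500000 ≈ 707.11, ∠ = arctan(500/500) ≈ 45.00°
quadratic: (j500)² + 1.1·j500 + 25 = -249975 + j550 → |·| ≈ 2.4998e+05, ∠ ≈ 179.87°
∠H = 45.00° − 179.87° = -134.87°

-134.9°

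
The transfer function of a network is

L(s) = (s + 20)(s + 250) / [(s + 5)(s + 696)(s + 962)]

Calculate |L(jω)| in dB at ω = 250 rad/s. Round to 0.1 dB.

At s = jω = j250:
zero (s+20): 20 + j250 → |·| = √(20²+250²) = √62900 ≈ 250.8, ∠ = arctan(250/20) ≈ 85.43°
zero (s+250): 250 + j250 → |·| = √(250²+250²) = √125000 ≈ 353.55, ∠ = arctan(250/250) ≈ 45.00°
pole (s+5): 5 + j250 → |·| = √(5²+250²) = √62525 ≈ 250.05, ∠ = arctan(250/5) ≈ 88.85°
pole (s+696): 696 + j250 → |·| = √(696²+250²) = √546916 ≈ 739.54, ∠ = arctan(250/696) ≈ 19.76°
pole (s+962): 962 + j250 → |·| = √(962²+250²) = √987944 ≈ 993.95, ∠ = arctan(250/962) ≈ 14.57°
|L| = 1 · 88670 / 1.838e+08 ≈ 0.00048243
Gain = 20 log₁₀(0.00048243) ≈ -66.33 dB

-66.3 dB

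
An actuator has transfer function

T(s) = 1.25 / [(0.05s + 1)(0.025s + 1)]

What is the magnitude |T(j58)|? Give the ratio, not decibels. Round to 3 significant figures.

0.231

At ω = 58 rad/s:
pole (1 + j58·0.05) = 1 + j2.9 → |·| ≈ 3.0676, ∠ ≈ 70.97°
pole (1 + j58·0.025) = 1 + j1.45 → |·| ≈ 1.7614, ∠ ≈ 55.41°
|T| = 1.25 · 1 / (3.0676 · 1.7614) ≈ 0.23134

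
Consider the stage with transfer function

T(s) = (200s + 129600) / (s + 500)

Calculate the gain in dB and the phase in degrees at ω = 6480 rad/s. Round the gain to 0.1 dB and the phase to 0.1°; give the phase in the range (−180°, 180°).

Substitute s = j6480:
Numerator: 200(j6480) + 129600 = 129600 + j1296000
Denominator: (j6480) + 500 = 500 + j6480
|N| = √(129600² + 1296000²) ≈ 1.3025e+06, ∠N ≈ 84.29°
|D| = √(500² + 6480²) ≈ 6499.3, ∠D ≈ 85.59°
|T| = 1.3025e+06 / 6499.3 ≈ 200.41
Gain = 20 log₁₀(200.41) ≈ 46.04 dB
∠T = 84.29° − 85.59° = -1.30°

46.0 dB, -1.3°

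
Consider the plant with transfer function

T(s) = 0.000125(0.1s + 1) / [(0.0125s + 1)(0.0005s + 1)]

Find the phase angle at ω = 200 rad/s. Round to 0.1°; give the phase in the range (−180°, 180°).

13.2°

At ω = 200 rad/s:
zero (1 + j200·0.1) = 1 + j20 → |·| ≈ 20.025, ∠ ≈ 87.14°
pole (1 + j200·0.0125) = 1 + j2.5 → |·| ≈ 2.6926, ∠ ≈ 68.20°
pole (1 + j200·0.0005) = 1 + j0.1 → |·| ≈ 1.005, ∠ ≈ 5.71°
∠T = (87.14°) − (68.20° + 5.71°) = 13.23°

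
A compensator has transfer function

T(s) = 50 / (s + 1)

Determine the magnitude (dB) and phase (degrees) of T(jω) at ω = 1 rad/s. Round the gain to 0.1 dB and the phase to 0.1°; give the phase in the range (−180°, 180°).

31.0 dB, -45.0°

Substitute s = j1:
Numerator: 50 = 50 + j0
Denominator: (j1) + 1 = 1 + j1
|N| = √(50² + 0²) ≈ 50, ∠N ≈ 0.00°
|D| = √(1² + 1²) ≈ 1.4142, ∠D ≈ 45.00°
|T| = 50 / 1.4142 ≈ 35.356
Gain = 20 log₁₀(35.356) ≈ 30.97 dB
∠T = 0.00° − 45.00° = -45.00°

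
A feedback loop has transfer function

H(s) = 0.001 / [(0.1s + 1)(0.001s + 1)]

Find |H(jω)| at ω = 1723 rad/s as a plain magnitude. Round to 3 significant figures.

2.91e-06

At ω = 1723 rad/s:
pole (1 + j1723·0.1) = 1 + j172.3 → |·| ≈ 172.3, ∠ ≈ 89.67°
pole (1 + j1723·0.001) = 1 + j1.723 → |·| ≈ 1.9922, ∠ ≈ 59.87°
|H| = 0.001 · 1 / (172.3 · 1.9922) ≈ 2.9133e-06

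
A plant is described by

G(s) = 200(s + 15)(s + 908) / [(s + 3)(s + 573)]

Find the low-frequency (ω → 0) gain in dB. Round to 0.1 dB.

64.0 dB

G(0) = 200·15·908 / (3·573) ≈ 1584.6
20 log₁₀(1584.6) ≈ 64.00 dB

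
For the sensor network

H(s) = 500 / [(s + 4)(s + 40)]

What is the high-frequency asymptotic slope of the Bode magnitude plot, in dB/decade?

Each pole contributes −20 dB/decade at high frequency; each zero contributes +20 dB/decade.
Net: 0 zero(s) − 2 pole(s) → -40 dB/decade.

-40 dB/decade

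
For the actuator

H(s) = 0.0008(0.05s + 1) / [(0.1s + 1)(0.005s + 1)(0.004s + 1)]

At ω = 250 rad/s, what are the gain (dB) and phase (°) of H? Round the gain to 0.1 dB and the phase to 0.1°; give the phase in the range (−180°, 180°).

-75.0 dB, -98.6°

At ω = 250 rad/s:
zero (1 + j250·0.05) = 1 + j12.5 → |·| ≈ 12.54, ∠ ≈ 85.43°
pole (1 + j250·0.1) = 1 + j25 → |·| ≈ 25.02, ∠ ≈ 87.71°
pole (1 + j250·0.005) = 1 + j1.25 → |·| ≈ 1.6008, ∠ ≈ 51.34°
pole (1 + j250·0.004) = 1 + j1 → |·| ≈ 1.4142, ∠ ≈ 45.00°
|H| = 0.0008 · 12.54 / (25.02 · 1.6008 · 1.4142) ≈ 0.00017711
Gain = 20 log₁₀(0.00017711) ≈ -75.04 dB
∠H = (85.43°) − (87.71° + 51.34° + 45.00°) = -98.62°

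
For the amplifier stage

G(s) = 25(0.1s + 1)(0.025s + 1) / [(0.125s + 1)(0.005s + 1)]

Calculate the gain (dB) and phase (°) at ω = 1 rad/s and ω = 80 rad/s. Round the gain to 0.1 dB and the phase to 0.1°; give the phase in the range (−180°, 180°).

At ω = 1 rad/s:
zero (1 + j1·0.1) = 1 + j0.1 → |·| ≈ 1.005, ∠ ≈ 5.71°
zero (1 + j1·0.025) = 1 + j0.025 → |·| ≈ 1.0003, ∠ ≈ 1.43°
pole (1 + j1·0.125) = 1 + j0.125 → |·| ≈ 1.0078, ∠ ≈ 7.13°
pole (1 + j1·0.005) = 1 + j0.005 → |·| ≈ 1, ∠ ≈ 0.29°
|G| = 25 · 1.005 · 1.0003 / (1.0078 · 1) ≈ 24.938
Gain = 20 log₁₀(24.938) ≈ 27.94 dB
∠G = (5.71° + 1.43°) − (7.13° + 0.29°) = -0.28°

At ω = 80 rad/s:
zero (1 + j80·0.1) = 1 + j8 → |·| ≈ 8.0623, ∠ ≈ 82.87°
zero (1 + j80·0.025) = 1 + j2 → |·| ≈ 2.2361, ∠ ≈ 63.43°
pole (1 + j80·0.125) = 1 + j10 → |·| ≈ 10.05, ∠ ≈ 84.29°
pole (1 + j80·0.005) = 1 + j0.4 → |·| ≈ 1.077, ∠ ≈ 21.80°
|G| = 25 · 8.0623 · 2.2361 / (10.05 · 1.077) ≈ 41.64
Gain = 20 log₁₀(41.64) ≈ 32.39 dB
∠G = (82.87° + 63.43°) − (84.29° + 21.80°) = 40.21°

ω = 1: 27.9 dB, -0.3°; ω = 80: 32.4 dB, 40.2°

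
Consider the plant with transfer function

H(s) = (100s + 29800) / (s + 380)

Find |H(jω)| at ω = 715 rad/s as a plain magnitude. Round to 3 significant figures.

Substitute s = j715:
Numerator: 100(j715) + 29800 = 29800 + j71500
Denominator: (j715) + 380 = 380 + j715
|N| = √(29800² + 71500²) ≈ 77462, ∠N ≈ 67.37°
|D| = √(380² + 715²) ≈ 809.71, ∠D ≈ 62.01°
|H| = 77462 / 809.71 ≈ 95.666

95.7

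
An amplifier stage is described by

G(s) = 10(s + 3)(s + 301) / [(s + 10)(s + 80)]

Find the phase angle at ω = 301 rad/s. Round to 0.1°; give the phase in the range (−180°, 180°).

-28.8°

At s = jω = j301:
zero (s+3): 3 + j301 → |·| = √(3²+301²) = √90610 ≈ 301.01, ∠ = arctan(301/3) ≈ 89.43°
zero (s+301): 301 + j301 → |·| = √(301²+301²) = √181202 ≈ 425.68, ∠ = arctan(301/301) ≈ 45.00°
pole (s+10): 10 + j301 → |·| = √(10²+301²) = √90701 ≈ 301.17, ∠ = arctan(301/10) ≈ 88.10°
pole (s+80): 80 + j301 → |·| = √(80²+301²) = √97001 ≈ 311.45, ∠ = arctan(301/80) ≈ 75.12°
∠G = 134.43° − 163.22° = -28.79°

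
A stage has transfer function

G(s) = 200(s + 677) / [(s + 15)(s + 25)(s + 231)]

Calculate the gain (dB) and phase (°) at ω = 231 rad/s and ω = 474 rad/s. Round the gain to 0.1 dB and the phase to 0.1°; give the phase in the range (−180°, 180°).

ω = 231: -41.8 dB, 163.7°; ω = 474: -57.1 dB, 155.8°

At s = jω = j231:
zero (s+677): 677 + j231 → |·| = √(677²+231²) = √511690 ≈ 715.33, ∠ = arctan(231/677) ≈ 18.84°
pole (s+15): 15 + j231 → |·| = √(15²+231²) = √53586 ≈ 231.49, ∠ = arctan(231/15) ≈ 86.28°
pole (s+25): 25 + j231 → |·| = √(25²+231²) = √53986 ≈ 232.35, ∠ = arctan(231/25) ≈ 83.82°
pole (s+231): 231 + j231 → |·| = √(231²+231²) = √106722 ≈ 326.68, ∠ = arctan(231/231) ≈ 45.00°
|G| = 200 · 715.33 / 1.7571e+07 ≈ 0.0081422
Gain = 20 log₁₀(0.0081422) ≈ -41.79 dB
∠G = 18.84° − 215.10° = -196.26° ≡ 163.74° (principal value)

At s = jω = j474:
zero (s+677): 677 + j474 → |·| = √(677²+474²) = √683005 ≈ 826.44, ∠ = arctan(474/677) ≈ 35.00°
pole (s+15): 15 + j474 → |·| = √(15²+474²) = √224901 ≈ 474.24, ∠ = arctan(474/15) ≈ 88.19°
pole (s+25): 25 + j474 → |·| = √(25²+474²) = √225301 ≈ 474.66, ∠ = arctan(474/25) ≈ 86.98°
pole (s+231): 231 + j474 → |·| = √(231²+474²) = √278037 ≈ 527.29, ∠ = arctan(474/231) ≈ 64.02°
|G| = 200 · 826.44 / 1.1869e+08 ≈ 0.0013926
Gain = 20 log₁₀(0.0013926) ≈ -57.12 dB
∠G = 35.00° − 239.19° = -204.19° ≡ 155.81° (principal value)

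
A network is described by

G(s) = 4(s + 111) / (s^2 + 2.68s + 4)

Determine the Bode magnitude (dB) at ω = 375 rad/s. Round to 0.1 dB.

At s = jω = j375:
zero (s+111): 111 + j375 → |·| = √(111²+375²) = √152946 ≈ 391.08, ∠ = arctan(375/111) ≈ 73.51°
quadratic: (j375)² + 2.68·j375 + 4 = -140621 + j1005 → |·| ≈ 1.4062e+05, ∠ ≈ 179.59°
|G| = 4 · 391.08 / 1.4062e+05 ≈ 0.011124
Gain = 20 log₁₀(0.011124) ≈ -39.07 dB

-39.1 dB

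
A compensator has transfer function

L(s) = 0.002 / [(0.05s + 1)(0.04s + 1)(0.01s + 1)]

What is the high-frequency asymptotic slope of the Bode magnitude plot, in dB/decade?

Each pole contributes −20 dB/decade at high frequency; each zero contributes +20 dB/decade.
Net: 0 zero(s) − 3 pole(s) → -60 dB/decade.

-60 dB/decade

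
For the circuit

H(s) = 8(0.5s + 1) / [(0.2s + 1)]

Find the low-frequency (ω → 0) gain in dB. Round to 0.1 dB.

H(0) = 8 · 1 / 1 = 8
20 log₁₀(8) ≈ 18.06 dB

18.1 dB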